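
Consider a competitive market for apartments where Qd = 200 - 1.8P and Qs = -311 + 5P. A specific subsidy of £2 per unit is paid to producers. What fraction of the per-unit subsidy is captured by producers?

Pre-subsidy: 200 - 1.8P = -311 + 5P gives P* = 2555/34, Q* = 2201/34.
With the subsidy, sellers receive Ps = Pb + 2 for each unit, where Pb is the price buyers pay.
Supply in terms of Pb becomes Qs = -311 + 5(Pb + 2) = -301 + 5Pb. Setting this equal to demand: 200 - 1.8Pb = -301 + 5Pb, so Pb = 2505/34.
Sellers receive Ps = 2505/34 + 2 = 2573/34; Q' = 200 − 1.8·(2505/34) = 2291/34.
Buyers' price falls by P* − Pb = 2555/34 − 2505/34 = 25/17; sellers' price rises by Ps − P* = 2573/34 − 2555/34 = 9/17.
So producers capture (9/17)/2 = 9/34 of each unit of subsidy.

Producer share = 9/34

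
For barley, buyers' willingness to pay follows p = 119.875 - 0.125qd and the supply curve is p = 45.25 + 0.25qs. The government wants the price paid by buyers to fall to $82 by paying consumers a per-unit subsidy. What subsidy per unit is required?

Required subsidy s = $39 per unit

At a buyer price of 82, quantity demanded is 959 − 8·82 = 303.
Sellers supply 303 only when they receive ps = 45.25 + 0.25·303 = 121.
s = ps − pb = 121 − 82 = 39.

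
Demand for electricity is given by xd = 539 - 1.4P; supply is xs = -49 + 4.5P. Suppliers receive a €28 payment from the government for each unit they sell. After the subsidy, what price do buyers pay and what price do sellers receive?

Buyers pay 4620/59; sellers receive 6272/59

Pre-subsidy: 539 - 1.4P = -49 + 4.5P gives P* = 5880/59, x* = 23569/59.
With the subsidy, sellers receive Ps = Pb + 28 for each unit, where Pb is the price buyers pay.
Supply in terms of Pb becomes xs = -49 + 4.5(Pb + 28) = 77 + 4.5Pb. Setting this equal to demand: 539 - 1.4Pb = 77 + 4.5Pb, so Pb = 4620/59.
Sellers receive Ps = 4620/59 + 28 = 6272/59; x' = 539 − 1.4·(4620/59) = 25333/59.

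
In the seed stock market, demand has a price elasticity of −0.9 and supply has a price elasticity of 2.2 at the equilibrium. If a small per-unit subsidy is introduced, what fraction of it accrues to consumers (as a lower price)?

For a small subsidy around the equilibrium, the benefit split depends on the relative slopes, which at a point are proportional to the elasticities.
Buyer share = εs/(εs + |εd|) = 2.2/(2.2 + 0.9) = 22/31; seller share = |εd|/(εs + |εd|) = 9/31.

Consumer share = 22/31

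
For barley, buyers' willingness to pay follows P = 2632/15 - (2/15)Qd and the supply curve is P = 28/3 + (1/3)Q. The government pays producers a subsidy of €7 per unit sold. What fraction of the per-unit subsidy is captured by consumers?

Consumer share = 2/7

Pre-subsidy: 2632/15 - (2/15)Q = 28/3 + (1/3)Q gives Q* = 356 and P* = 128.
With the subsidy, sellers receive Ps = Pb + 7 for each unit, where Pb is the price buyers pay.
On the curves, Pb = 2632/15 - (2/15)Q and Ps = 28/3 + (1/3)Q; the wedge Ps − Pb = 7 gives 28/3 + (1/3)Q − (2632/15 - (2/15)Q) = 7, so Q' = 371.
Then Pb = 2632/15 − (2/15)·371 = 126 and Ps = 28/3 + (1/3)·371 = 133.
Buyers' price falls by P* − Pb = 128 − 126 = 2; sellers' price rises by Ps − P* = 133 − 128 = 5.
So consumers capture 2/7 = 2/7 of each unit of subsidy.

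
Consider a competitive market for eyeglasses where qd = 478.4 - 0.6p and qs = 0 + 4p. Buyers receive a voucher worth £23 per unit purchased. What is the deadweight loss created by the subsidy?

Pre-subsidy: 478.4 - 0.6p = 0 + 4p gives p* = 104, q* = 416.
With the rebate, buyers effectively pay pb = ps − 23, where ps is the price sellers receive.
Demand in terms of ps becomes qd = 478.4 − 0.6(ps − 23) = 492.2 - 0.6ps. Setting this equal to supply: 492.2 - 0.6ps = 0 + 4ps, so ps = 107.
Buyers pay pb = 107 − 23 = 84; q' = 0 + 4·107 = 428.
The subsidy expands output by 428 − 416 = 12 past the efficient level; on those units the gap between marginal cost and willingness to pay runs from 0 up to 23.
DWL = ½ × 23 × 12 = 138.

Deadweight loss = £138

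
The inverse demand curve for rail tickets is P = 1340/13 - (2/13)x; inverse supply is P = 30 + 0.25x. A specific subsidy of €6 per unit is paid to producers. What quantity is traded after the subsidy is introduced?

x' = 4112/21

Pre-subsidy: 1340/13 - (2/13)x = 30 + 0.25x gives x* = 3800/21 and P* = 1580/21.
With the subsidy, sellers receive Ps = Pb + 6 for each unit, where Pb is the price buyers pay.
On the curves, Pb = 1340/13 - (2/13)x and Ps = 30 + 0.25x; the wedge Ps − Pb = 6 gives 30 + 0.25x − (1340/13 - (2/13)x) = 6, so x' = 4112/21.
Then Pb = 1340/13 − (2/13)·(4112/21) = 1532/21 and Ps = 30 + 0.25·(4112/21) = 1658/21.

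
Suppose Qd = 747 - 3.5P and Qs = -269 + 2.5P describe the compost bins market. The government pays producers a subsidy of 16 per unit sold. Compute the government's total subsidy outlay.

Government cost = 8528/3

Pre-subsidy: 747 - 3.5P = -269 + 2.5P gives P* = 508/3, Q* = 463/3.
With the subsidy, sellers receive Ps = Pb + 16 for each unit, where Pb is the price buyers pay.
Supply in terms of Pb becomes Qs = -269 + 2.5(Pb + 16) = -229 + 2.5Pb. Setting this equal to demand: 747 - 3.5Pb = -229 + 2.5Pb, so Pb = 488/3.
Sellers receive Ps = 488/3 + 16 = 536/3; Q' = 747 − 3.5·(488/3) = 533/3.
Government outlay = subsidy × quantity = 16 × 533/3 = 8528/3.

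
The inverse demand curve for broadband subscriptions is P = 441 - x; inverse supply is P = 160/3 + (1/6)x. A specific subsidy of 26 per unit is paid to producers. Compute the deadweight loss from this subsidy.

Deadweight loss = 2028/7

Pre-subsidy: 441 - x = 160/3 + (1/6)x gives x* = 2326/7 and P* = 761/7.
With the subsidy, sellers receive Ps = Pb + 26 for each unit, where Pb is the price buyers pay.
On the curves, Pb = 441 - x and Ps = 160/3 + (1/6)x; the wedge Ps − Pb = 26 gives 160/3 + (1/6)x − (441 - x) = 26, so x' = 2482/7.
Then Pb = 441 − 1·(2482/7) = 605/7 and Ps = 160/3 + (1/6)·(2482/7) = 787/7.
The subsidy expands output by 2482/7 − 2326/7 = 156/7 past the efficient level; on those units the gap between marginal cost and willingness to pay runs from 0 up to 26.
DWL = ½ × 26 × 156/7 = 2028/7.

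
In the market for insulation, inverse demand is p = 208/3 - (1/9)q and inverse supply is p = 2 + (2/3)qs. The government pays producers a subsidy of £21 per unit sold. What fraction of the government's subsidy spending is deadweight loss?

DWL / government spending = 63/530

Pre-subsidy: 208/3 - (1/9)q = 2 + (2/3)q gives q* = 606/7 and p* = 418/7.
With the subsidy, sellers receive ps = pb + 21 for each unit, where pb is the price buyers pay.
On the curves, pb = 208/3 - (1/9)q and ps = 2 + (2/3)q; the wedge ps − pb = 21 gives 2 + (2/3)q − (208/3 - (1/9)q) = 21, so q' = 795/7.
Then pb = 208/3 − (1/9)·(795/7) = 397/7 and ps = 2 + (2/3)·(795/7) = 544/7.
ΔCS = ½(606/7 + 795/7)(418/7 − 397/7) = 4203/14; ΔPS = ½(606/7 + 795/7)(544/7 − 418/7) = 12609/7.
Government spending = 21 × 795/7 = 2385.
DWL = ½ × 21 × (795/7 − 606/7) = 283.5; fraction = 283.5 / 2385 = 63/530.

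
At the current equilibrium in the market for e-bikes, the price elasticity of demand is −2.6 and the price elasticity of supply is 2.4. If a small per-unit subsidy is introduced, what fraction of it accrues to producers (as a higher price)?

Producer share = 0.52

For a small subsidy around the equilibrium, the benefit split depends on the relative slopes, which at a point are proportional to the elasticities.
Buyer share = εs/(εs + |εd|) = 2.4/(2.4 + 2.6) = 0.48; seller share = |εd|/(εs + |εd|) = 0.52.
So producers capture 0.52 of the subsidy.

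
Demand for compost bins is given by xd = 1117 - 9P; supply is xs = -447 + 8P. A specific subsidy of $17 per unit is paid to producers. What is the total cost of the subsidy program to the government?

Government cost = $6137

Pre-subsidy: 1117 - 9P = -447 + 8P gives P* = 92, x* = 289.
With the subsidy, sellers receive Ps = Pb + 17 for each unit, where Pb is the price buyers pay.
Supply in terms of Pb becomes xs = -447 + 8(Pb + 17) = -311 + 8Pb. Setting this equal to demand: 1117 - 9Pb = -311 + 8Pb, so Pb = 84.
Sellers receive Ps = 84 + 17 = 101; x' = 1117 − 9·84 = 361.
Government outlay = subsidy × quantity = 17 × 361 = 6137.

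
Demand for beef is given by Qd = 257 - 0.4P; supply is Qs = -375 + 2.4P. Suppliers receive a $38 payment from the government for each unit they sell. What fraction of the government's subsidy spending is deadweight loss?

Pre-subsidy: 257 - 0.4P = -375 + 2.4P gives P* = 1580/7, Q* = 1167/7.
With the subsidy, sellers receive Ps = Pb + 38 for each unit, where Pb is the price buyers pay.
Supply in terms of Pb becomes Qs = -375 + 2.4(Pb + 38) = -283.8 + 2.4Pb. Setting this equal to demand: 257 - 0.4Pb = -283.8 + 2.4Pb, so Pb = 1352/7.
Sellers receive Ps = 1352/7 + 38 = 1618/7; Q' = 257 − 0.4·(1352/7) = 6291/35.
ΔCS = ½(1167/7 + 6291/35)(1580/7 − 1352/7) = 1382364/245; ΔPS = ½(1167/7 + 6291/35)(1618/7 − 1580/7) = 230394/245.
Government spending = 38 × 6291/35 = 239058/35.
DWL = ½ × 38 × (6291/35 − 1167/7) = 8664/35; fraction = (8664/35) / (239058/35) = 76/2097.

DWL / government spending = 76/2097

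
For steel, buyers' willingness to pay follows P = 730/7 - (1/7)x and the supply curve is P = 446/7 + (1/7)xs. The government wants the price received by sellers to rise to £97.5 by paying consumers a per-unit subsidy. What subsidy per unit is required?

Required subsidy s = £27 per unit

At a seller price of 97.5, quantity supplied is -446 + 7·97.5 = 236.5.
Buyers absorb 236.5 only when they pay Pb = 730/7 − (1/7)·236.5 = 70.5.
s = Ps − Pb = 97.5 − 70.5 = 27.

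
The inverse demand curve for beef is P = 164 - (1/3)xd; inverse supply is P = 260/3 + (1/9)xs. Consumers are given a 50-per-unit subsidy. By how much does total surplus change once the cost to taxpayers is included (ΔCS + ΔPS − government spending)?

Pre-subsidy: 164 - (1/3)x = 260/3 + (1/9)x gives x* = 174 and P* = 106.
With the rebate, buyers effectively pay Pb = Ps − 50, where Ps is the price sellers receive.
On the curves, Pb = 164 - (1/3)x and Ps = 260/3 + (1/9)x; the wedge Ps − Pb = 50 gives 260/3 + (1/9)x − (164 - (1/3)x) = 50, so x' = 286.5.
Then Pb = 164 − (1/3)·286.5 = 68.5 and Ps = 260/3 + (1/9)·286.5 = 118.5.
ΔCS = ½(174 + 286.5)(106 − 68.5) = 8634.375; ΔPS = ½(174 + 286.5)(118.5 − 106) = 2878.125.
Government spending = 50 × 286.5 = 14325.
Net change = 8634.375 + 2878.125 − 14325 = -2812.5. The loss equals the DWL triangle ½·50·112.5.

Net change in total surplus = -2812.5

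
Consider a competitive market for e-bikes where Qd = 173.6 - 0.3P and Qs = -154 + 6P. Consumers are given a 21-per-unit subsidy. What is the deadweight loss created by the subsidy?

Pre-subsidy: 173.6 - 0.3P = -154 + 6P gives P* = 52, Q* = 158.
With the rebate, buyers effectively pay Pb = Ps − 21, where Ps is the price sellers receive.
Demand in terms of Ps becomes Qd = 173.6 − 0.3(Ps − 21) = 179.9 - 0.3Ps. Setting this equal to supply: 179.9 - 0.3Ps = -154 + 6Ps, so Ps = 53.
Buyers pay Pb = 53 − 21 = 32; Q' = -154 + 6·53 = 164.
The subsidy expands output by 164 − 158 = 6 past the efficient level; on those units the gap between marginal cost and willingness to pay runs from 0 up to 21.
DWL = ½ × 21 × 6 = 63.

Deadweight loss = 63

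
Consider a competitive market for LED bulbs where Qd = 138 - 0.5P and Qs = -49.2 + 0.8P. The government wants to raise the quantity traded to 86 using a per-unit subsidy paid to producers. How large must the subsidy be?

Required subsidy s = 65 per unit

At Q = 86, invert demand for the buyer price: Pb = (138 − 86)/0.5 = 104; invert supply for the seller price: Ps = (86 − (-49.2))/0.8 = 169.
The subsidy must fill the gap: s = Ps − Pb = 169 − 104 = 65.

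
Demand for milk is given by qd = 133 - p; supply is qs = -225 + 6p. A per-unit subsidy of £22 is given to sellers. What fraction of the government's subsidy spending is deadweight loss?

Pre-subsidy: 133 - p = -225 + 6p gives p* = 358/7, q* = 573/7.
With the subsidy, sellers receive ps = pb + 22 for each unit, where pb is the price buyers pay.
Supply in terms of pb becomes qs = -225 + 6(pb + 22) = -93 + 6pb. Setting this equal to demand: 133 - pb = -93 + 6pb, so pb = 226/7.
Sellers receive ps = 226/7 + 22 = 380/7; q' = 133 − 1·(226/7) = 705/7.
ΔCS = ½(573/7 + 705/7)(358/7 − 226/7) = 84348/49; ΔPS = ½(573/7 + 705/7)(380/7 − 358/7) = 14058/49.
Government spending = 22 × 705/7 = 15510/7.
DWL = ½ × 22 × (705/7 − 573/7) = 1452/7; fraction = (1452/7) / (15510/7) = 22/235.

DWL / government spending = 22/235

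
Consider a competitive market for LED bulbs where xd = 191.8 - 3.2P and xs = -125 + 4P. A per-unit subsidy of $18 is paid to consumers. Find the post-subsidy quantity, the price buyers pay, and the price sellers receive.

Pre-subsidy: 191.8 - 3.2P = -125 + 4P gives P* = 44, x* = 51.
With the rebate, buyers effectively pay Pb = Ps − 18, where Ps is the price sellers receive.
Demand in terms of Ps becomes xd = 191.8 − 3.2(Ps − 18) = 249.4 - 3.2Ps. Setting this equal to supply: 249.4 - 3.2Ps = -125 + 4Ps, so Ps = 52.
Buyers pay Pb = 52 − 18 = 34; x' = -125 + 4·52 = 83.

x' = 83; buyers pay $34; sellers receive $52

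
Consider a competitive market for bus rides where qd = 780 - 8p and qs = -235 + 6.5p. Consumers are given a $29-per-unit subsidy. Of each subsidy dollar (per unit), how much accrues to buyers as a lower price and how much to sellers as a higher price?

Pre-subsidy: 780 - 8p = -235 + 6.5p gives p* = 70, q* = 220.
With the rebate, buyers effectively pay pb = ps − 29, where ps is the price sellers receive.
Demand in terms of ps becomes qd = 780 − 8(ps − 29) = 1012 - 8ps. Setting this equal to supply: 1012 - 8ps = -235 + 6.5ps, so ps = 86.
Buyers pay pb = 86 − 29 = 57; q' = -235 + 6.5·86 = 324.
Buyers' price falls by p* − pb = 70 − 57 = 13; sellers' price rises by ps − p* = 86 − 70 = 16.

Buyers gain $13 per unit; sellers gain $16 per unit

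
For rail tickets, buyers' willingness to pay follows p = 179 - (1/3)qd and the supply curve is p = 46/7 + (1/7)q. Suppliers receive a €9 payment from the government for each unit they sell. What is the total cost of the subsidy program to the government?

Government cost = €3429

Pre-subsidy: 179 - (1/3)q = 46/7 + (1/7)q gives q* = 362.1 and p* = 58.3.
With the subsidy, sellers receive ps = pb + 9 for each unit, where pb is the price buyers pay.
On the curves, pb = 179 - (1/3)q and ps = 46/7 + (1/7)q; the wedge ps − pb = 9 gives 46/7 + (1/7)q − (179 - (1/3)q) = 9, so q' = 381.
Then pb = 179 − (1/3)·381 = 52 and ps = 46/7 + (1/7)·381 = 61.
Government outlay = subsidy × quantity = 9 × 381 = 3429.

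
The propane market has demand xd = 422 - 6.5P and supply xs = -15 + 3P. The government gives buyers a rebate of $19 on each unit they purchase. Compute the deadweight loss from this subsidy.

Pre-subsidy: 422 - 6.5P = -15 + 3P gives P* = 46, x* = 123.
With the rebate, buyers effectively pay Pb = Ps − 19, where Ps is the price sellers receive.
Demand in terms of Ps becomes xd = 422 − 6.5(Ps − 19) = 545.5 - 6.5Ps. Setting this equal to supply: 545.5 - 6.5Ps = -15 + 3Ps, so Ps = 59.
Buyers pay Pb = 59 − 19 = 40; x' = -15 + 3·59 = 162.
The subsidy expands output by 162 − 123 = 39 past the efficient level; on those units the gap between marginal cost and willingness to pay runs from 0 up to 19.
DWL = ½ × 19 × 39 = 370.5.

Deadweight loss = $370.5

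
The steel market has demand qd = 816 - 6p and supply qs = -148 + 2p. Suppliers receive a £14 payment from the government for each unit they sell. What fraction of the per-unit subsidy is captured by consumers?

Pre-subsidy: 816 - 6p = -148 + 2p gives p* = 120.5, q* = 93.
With the subsidy, sellers receive ps = pb + 14 for each unit, where pb is the price buyers pay.
Supply in terms of pb becomes qs = -148 + 2(pb + 14) = -120 + 2pb. Setting this equal to demand: 816 - 6pb = -120 + 2pb, so pb = 117.
Sellers receive ps = 117 + 14 = 131; q' = 816 − 6·117 = 114.
Buyers' price falls by p* − pb = 120.5 − 117 = 3.5; sellers' price rises by ps − p* = 131 − 120.5 = 10.5.
So consumers capture 3.5/14 = 0.25 of each unit of subsidy.

Consumer share = 0.25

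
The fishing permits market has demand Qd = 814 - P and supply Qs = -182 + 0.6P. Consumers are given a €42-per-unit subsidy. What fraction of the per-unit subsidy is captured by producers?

Pre-subsidy: 814 - P = -182 + 0.6P gives P* = 622.5, Q* = 191.5.
With the rebate, buyers effectively pay Pb = Ps − 42, where Ps is the price sellers receive.
Demand in terms of Ps becomes Qd = 814 − 1(Ps − 42) = 856 - Ps. Setting this equal to supply: 856 - Ps = -182 + 0.6Ps, so Ps = 648.75.
Buyers pay Pb = 648.75 − 42 = 606.75; Q' = -182 + 0.6·648.75 = 207.25.
Buyers' price falls by P* − Pb = 622.5 − 606.75 = 15.75; sellers' price rises by Ps − P* = 648.75 − 622.5 = 26.25.
So producers capture 26.25/42 = 0.625 of each unit of subsidy.

Producer share = 0.625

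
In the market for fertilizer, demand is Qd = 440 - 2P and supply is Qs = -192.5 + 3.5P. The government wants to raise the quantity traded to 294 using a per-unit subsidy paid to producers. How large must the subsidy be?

Required subsidy s = 66 per unit

At Q = 294, invert demand for the buyer price: Pb = (440 − 294)/2 = 73; invert supply for the seller price: Ps = (294 − (-192.5))/3.5 = 139.
The subsidy must fill the gap: s = Ps − Pb = 139 − 73 = 66.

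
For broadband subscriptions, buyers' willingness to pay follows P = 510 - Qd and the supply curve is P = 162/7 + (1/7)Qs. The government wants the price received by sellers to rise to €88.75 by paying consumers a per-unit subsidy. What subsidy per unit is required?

At a seller price of 88.75, quantity supplied is -162 + 7·88.75 = 459.25.
Buyers absorb 459.25 only when they pay Pb = 510 − 1·459.25 = 50.75.
s = Ps − Pb = 88.75 − 50.75 = 38.

Required subsidy s = €38 per unit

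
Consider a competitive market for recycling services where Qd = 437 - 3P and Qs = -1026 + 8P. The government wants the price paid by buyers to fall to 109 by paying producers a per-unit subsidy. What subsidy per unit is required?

Required subsidy s = 33 per unit

At a buyer price of 109, quantity demanded is 437 − 3·109 = 110.
Sellers supply 110 only when they receive Ps with -1026 + 8·Ps = 110, i.e. Ps = 142.
s = Ps − Pb = 142 − 109 = 33.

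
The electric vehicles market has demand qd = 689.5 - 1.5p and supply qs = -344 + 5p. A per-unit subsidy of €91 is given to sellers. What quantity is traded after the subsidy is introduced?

Pre-subsidy: 689.5 - 1.5p = -344 + 5p gives p* = 159, q* = 451.
With the subsidy, sellers receive ps = pb + 91 for each unit, where pb is the price buyers pay.
Supply in terms of pb becomes qs = -344 + 5(pb + 91) = 111 + 5pb. Setting this equal to demand: 689.5 - 1.5pb = 111 + 5pb, so pb = 89.
Sellers receive ps = 89 + 91 = 180; q' = 689.5 − 1.5·89 = 556.

q' = 556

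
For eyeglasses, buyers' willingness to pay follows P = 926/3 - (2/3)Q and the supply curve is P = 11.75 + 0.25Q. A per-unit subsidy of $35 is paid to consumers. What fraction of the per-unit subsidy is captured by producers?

Pre-subsidy: 926/3 - (2/3)Q = 11.75 + 0.25Q gives Q* = 3563/11 and P* = 1020/11.
With the rebate, buyers effectively pay Pb = Ps − 35, where Ps is the price sellers receive.
On the curves, Pb = 926/3 - (2/3)Q and Ps = 11.75 + 0.25Q; the wedge Ps − Pb = 35 gives 11.75 + 0.25Q − (926/3 - (2/3)Q) = 35, so Q' = 3983/11.
Then Pb = 926/3 − (2/3)·(3983/11) = 740/11 and Ps = 11.75 + 0.25·(3983/11) = 1125/11.
Buyers' price falls by P* − Pb = 1020/11 − 740/11 = 280/11; sellers' price rises by Ps − P* = 1125/11 − 1020/11 = 105/11.
So producers capture (105/11)/35 = 3/11 of each unit of subsidy.

Producer share = 3/11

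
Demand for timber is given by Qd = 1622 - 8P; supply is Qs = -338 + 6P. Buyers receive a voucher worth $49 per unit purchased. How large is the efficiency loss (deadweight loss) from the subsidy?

Pre-subsidy: 1622 - 8P = -338 + 6P gives P* = 140, Q* = 502.
With the rebate, buyers effectively pay Pb = Ps − 49, where Ps is the price sellers receive.
Demand in terms of Ps becomes Qd = 1622 − 8(Ps − 49) = 2014 - 8Ps. Setting this equal to supply: 2014 - 8Ps = -338 + 6Ps, so Ps = 168.
Buyers pay Pb = 168 − 49 = 119; Q' = -338 + 6·168 = 670.
The subsidy expands output by 670 − 502 = 168 past the efficient level; on those units the gap between marginal cost and willingness to pay runs from 0 up to 49.
DWL = ½ × 49 × 168 = 4116.

Deadweight loss = $4116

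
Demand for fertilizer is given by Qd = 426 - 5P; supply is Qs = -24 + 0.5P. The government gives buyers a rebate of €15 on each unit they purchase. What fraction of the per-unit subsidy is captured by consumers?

Consumer share = 1/11

Pre-subsidy: 426 - 5P = -24 + 0.5P gives P* = 900/11, Q* = 186/11.
With the rebate, buyers effectively pay Pb = Ps − 15, where Ps is the price sellers receive.
Demand in terms of Ps becomes Qd = 426 − 5(Ps − 15) = 501 - 5Ps. Setting this equal to supply: 501 - 5Ps = -24 + 0.5Ps, so Ps = 1050/11.
Buyers pay Pb = 1050/11 − 15 = 885/11; Q' = -24 + 0.5·(1050/11) = 261/11.
Buyers' price falls by P* − Pb = 900/11 − 885/11 = 15/11; sellers' price rises by Ps − P* = 1050/11 − 900/11 = 150/11.
So consumers capture (15/11)/15 = 1/11 of each unit of subsidy.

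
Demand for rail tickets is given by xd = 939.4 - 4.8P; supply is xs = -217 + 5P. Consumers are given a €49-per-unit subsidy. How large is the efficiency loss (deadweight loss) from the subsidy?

Pre-subsidy: 939.4 - 4.8P = -217 + 5P gives P* = 118, x* = 373.
With the rebate, buyers effectively pay Pb = Ps − 49, where Ps is the price sellers receive.
Demand in terms of Ps becomes xd = 939.4 − 4.8(Ps − 49) = 1174.6 - 4.8Ps. Setting this equal to supply: 1174.6 - 4.8Ps = -217 + 5Ps, so Ps = 142.
Buyers pay Pb = 142 − 49 = 93; x' = -217 + 5·142 = 493.
The subsidy expands output by 493 − 373 = 120 past the efficient level; on those units the gap between marginal cost and willingness to pay runs from 0 up to 49.
DWL = ½ × 49 × 120 = 2940.

Deadweight loss = €2940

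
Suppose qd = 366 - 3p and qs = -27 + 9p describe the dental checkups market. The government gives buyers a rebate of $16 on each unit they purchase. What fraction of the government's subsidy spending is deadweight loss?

DWL / government spending = 8/135

Pre-subsidy: 366 - 3p = -27 + 9p gives p* = 32.75, q* = 267.75.
With the rebate, buyers effectively pay pb = ps − 16, where ps is the price sellers receive.
Demand in terms of ps becomes qd = 366 − 3(ps − 16) = 414 - 3ps. Setting this equal to supply: 414 - 3ps = -27 + 9ps, so ps = 36.75.
Buyers pay pb = 36.75 − 16 = 20.75; q' = -27 + 9·36.75 = 303.75.
ΔCS = ½(267.75 + 303.75)(32.75 − 20.75) = 3429; ΔPS = ½(267.75 + 303.75)(36.75 − 32.75) = 1143.
Government spending = 16 × 303.75 = 4860.
DWL = ½ × 16 × (303.75 − 267.75) = 288; fraction = 288 / 4860 = 8/135.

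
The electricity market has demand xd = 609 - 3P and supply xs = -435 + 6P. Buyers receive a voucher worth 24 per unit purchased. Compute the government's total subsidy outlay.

Government cost = 7416

Pre-subsidy: 609 - 3P = -435 + 6P gives P* = 116, x* = 261.
With the rebate, buyers effectively pay Pb = Ps − 24, where Ps is the price sellers receive.
Demand in terms of Ps becomes xd = 609 − 3(Ps − 24) = 681 - 3Ps. Setting this equal to supply: 681 - 3Ps = -435 + 6Ps, so Ps = 124.
Buyers pay Pb = 124 − 24 = 100; x' = -435 + 6·124 = 309.
Government outlay = subsidy × quantity = 24 × 309 = 7416.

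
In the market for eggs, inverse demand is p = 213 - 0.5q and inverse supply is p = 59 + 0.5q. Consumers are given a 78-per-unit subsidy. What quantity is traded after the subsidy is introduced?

q' = 232

Pre-subsidy: 213 - 0.5q = 59 + 0.5q gives q* = 154 and p* = 136.
With the rebate, buyers effectively pay pb = ps − 78, where ps is the price sellers receive.
On the curves, pb = 213 - 0.5q and ps = 59 + 0.5q; the wedge ps − pb = 78 gives 59 + 0.5q − (213 - 0.5q) = 78, so q' = 232.
Then pb = 213 − 0.5·232 = 97 and ps = 59 + 0.5·232 = 175.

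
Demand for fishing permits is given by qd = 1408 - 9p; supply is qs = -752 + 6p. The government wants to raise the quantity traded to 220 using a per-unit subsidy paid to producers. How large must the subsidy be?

Required subsidy s = 30 per unit

At q = 220, invert demand for the buyer price: pb = (1408 − 220)/9 = 132; invert supply for the seller price: ps = (220 − (-752))/6 = 162.
The subsidy must fill the gap: s = ps − pb = 162 − 132 = 30.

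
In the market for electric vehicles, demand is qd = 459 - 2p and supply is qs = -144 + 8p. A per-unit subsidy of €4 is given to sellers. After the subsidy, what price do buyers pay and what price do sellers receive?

Pre-subsidy: 459 - 2p = -144 + 8p gives p* = 60.3, q* = 338.4.
With the subsidy, sellers receive ps = pb + 4 for each unit, where pb is the price buyers pay.
Supply in terms of pb becomes qs = -144 + 8(pb + 4) = -112 + 8pb. Setting this equal to demand: 459 - 2pb = -112 + 8pb, so pb = 57.1.
Sellers receive ps = 57.1 + 4 = 61.1; q' = 459 − 2·57.1 = 344.8.

Buyers pay €57.1; sellers receive €61.1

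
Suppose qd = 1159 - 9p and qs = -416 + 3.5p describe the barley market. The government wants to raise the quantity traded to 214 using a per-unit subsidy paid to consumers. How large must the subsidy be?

Required subsidy s = 75 per unit

At q = 214, invert demand for the buyer price: pb = (1159 − 214)/9 = 105; invert supply for the seller price: ps = (214 − (-416))/3.5 = 180.
The subsidy must fill the gap: s = ps − pb = 180 − 105 = 75.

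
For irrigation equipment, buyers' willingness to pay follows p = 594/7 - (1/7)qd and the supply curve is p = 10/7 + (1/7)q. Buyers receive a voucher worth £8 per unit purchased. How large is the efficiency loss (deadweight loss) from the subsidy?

Deadweight loss = £112

Pre-subsidy: 594/7 - (1/7)q = 10/7 + (1/7)q gives q* = 292 and p* = 302/7.
With the rebate, buyers effectively pay pb = ps − 8, where ps is the price sellers receive.
On the curves, pb = 594/7 - (1/7)q and ps = 10/7 + (1/7)q; the wedge ps − pb = 8 gives 10/7 + (1/7)q − (594/7 - (1/7)q) = 8, so q' = 320.
Then pb = 594/7 − (1/7)·320 = 274/7 and ps = 10/7 + (1/7)·320 = 330/7.
The subsidy expands output by 320 − 292 = 28 past the efficient level; on those units the gap between marginal cost and willingness to pay runs from 0 up to 8.
DWL = ½ × 8 × 28 = 112.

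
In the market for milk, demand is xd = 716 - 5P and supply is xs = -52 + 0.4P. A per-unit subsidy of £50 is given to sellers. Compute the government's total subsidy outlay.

Government cost = 31600/27

Pre-subsidy: 716 - 5P = -52 + 0.4P gives P* = 1280/9, x* = 44/9.
With the subsidy, sellers receive Ps = Pb + 50 for each unit, where Pb is the price buyers pay.
Supply in terms of Pb becomes xs = -52 + 0.4(Pb + 50) = -32 + 0.4Pb. Setting this equal to demand: 716 - 5Pb = -32 + 0.4Pb, so Pb = 3740/27.
Sellers receive Ps = 3740/27 + 50 = 5090/27; x' = 716 − 5·(3740/27) = 632/27.
Government outlay = subsidy × quantity = 50 × 632/27 = 31600/27.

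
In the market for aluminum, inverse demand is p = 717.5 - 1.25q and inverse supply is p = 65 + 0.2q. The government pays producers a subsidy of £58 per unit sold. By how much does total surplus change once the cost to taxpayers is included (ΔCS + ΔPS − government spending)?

Net change in total surplus = -£1160

Pre-subsidy: 717.5 - 1.25q = 65 + 0.2q gives q* = 450 and p* = 155.
With the subsidy, sellers receive ps = pb + 58 for each unit, where pb is the price buyers pay.
On the curves, pb = 717.5 - 1.25q and ps = 65 + 0.2q; the wedge ps − pb = 58 gives 65 + 0.2q − (717.5 - 1.25q) = 58, so q' = 490.
Then pb = 717.5 − 1.25·490 = 105 and ps = 65 + 0.2·490 = 163.
ΔCS = ½(450 + 490)(155 − 105) = 23500; ΔPS = ½(450 + 490)(163 − 155) = 3760.
Government spending = 58 × 490 = 28420.
Net change = 23500 + 3760 − 28420 = -1160. The loss equals the DWL triangle ½·58·40.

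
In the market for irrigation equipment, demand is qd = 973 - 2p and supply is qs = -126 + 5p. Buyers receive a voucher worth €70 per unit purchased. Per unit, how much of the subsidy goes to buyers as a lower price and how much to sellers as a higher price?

Pre-subsidy: 973 - 2p = -126 + 5p gives p* = 157, q* = 659.
With the rebate, buyers effectively pay pb = ps − 70, where ps is the price sellers receive.
Demand in terms of ps becomes qd = 973 − 2(ps − 70) = 1113 - 2ps. Setting this equal to supply: 1113 - 2ps = -126 + 5ps, so ps = 177.
Buyers pay pb = 177 − 70 = 107; q' = -126 + 5·177 = 759.
Buyers' price falls by p* − pb = 157 − 107 = 50; sellers' price rises by ps − p* = 177 − 157 = 20.

Buyers gain €50 per unit; sellers gain €20 per unit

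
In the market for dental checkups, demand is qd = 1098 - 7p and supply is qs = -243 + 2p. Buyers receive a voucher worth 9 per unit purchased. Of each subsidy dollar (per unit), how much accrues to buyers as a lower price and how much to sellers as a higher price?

Pre-subsidy: 1098 - 7p = -243 + 2p gives p* = 149, q* = 55.
With the rebate, buyers effectively pay pb = ps − 9, where ps is the price sellers receive.
Demand in terms of ps becomes qd = 1098 − 7(ps − 9) = 1161 - 7ps. Setting this equal to supply: 1161 - 7ps = -243 + 2ps, so ps = 156.
Buyers pay pb = 156 − 9 = 147; q' = -243 + 2·156 = 69.
Buyers' price falls by p* − pb = 149 − 147 = 2; sellers' price rises by ps − p* = 156 − 149 = 7.

Buyers gain 2 per unit; sellers gain 7 per unit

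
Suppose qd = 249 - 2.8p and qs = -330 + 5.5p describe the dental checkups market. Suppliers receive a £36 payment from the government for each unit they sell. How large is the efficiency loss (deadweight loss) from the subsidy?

Pre-subsidy: 249 - 2.8p = -330 + 5.5p gives p* = 5790/83, q* = 4455/83.
With the subsidy, sellers receive ps = pb + 36 for each unit, where pb is the price buyers pay.
Supply in terms of pb becomes qs = -330 + 5.5(pb + 36) = -132 + 5.5pb. Setting this equal to demand: 249 - 2.8pb = -132 + 5.5pb, so pb = 3810/83.
Sellers receive ps = 3810/83 + 36 = 6798/83; q' = 249 − 2.8·(3810/83) = 9999/83.
The subsidy expands output by 9999/83 − 4455/83 = 5544/83 past the efficient level; on those units the gap between marginal cost and willingness to pay runs from 0 up to 36.
DWL = ½ × 36 × 5544/83 = 99792/83.

Deadweight loss = 99792/83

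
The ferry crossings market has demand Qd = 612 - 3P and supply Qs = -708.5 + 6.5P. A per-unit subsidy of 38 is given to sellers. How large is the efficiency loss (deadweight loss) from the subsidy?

Deadweight loss = 1482

Pre-subsidy: 612 - 3P = -708.5 + 6.5P gives P* = 139, Q* = 195.
With the subsidy, sellers receive Ps = Pb + 38 for each unit, where Pb is the price buyers pay.
Supply in terms of Pb becomes Qs = -708.5 + 6.5(Pb + 38) = -461.5 + 6.5Pb. Setting this equal to demand: 612 - 3Pb = -461.5 + 6.5Pb, so Pb = 113.
Sellers receive Ps = 113 + 38 = 151; Q' = 612 − 3·113 = 273.
The subsidy expands output by 273 − 195 = 78 past the efficient level; on those units the gap between marginal cost and willingness to pay runs from 0 up to 38.
DWL = ½ × 38 × 78 = 1482.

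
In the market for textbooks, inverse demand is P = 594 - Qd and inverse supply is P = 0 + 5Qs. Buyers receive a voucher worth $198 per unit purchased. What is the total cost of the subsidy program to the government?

Government cost = $26136

Pre-subsidy: 594 - Q = 0 + 5Q gives Q* = 99 and P* = 495.
With the rebate, buyers effectively pay Pb = Ps − 198, where Ps is the price sellers receive.
On the curves, Pb = 594 - Q and Ps = 0 + 5Q; the wedge Ps − Pb = 198 gives 0 + 5Q − (594 - Q) = 198, so Q' = 132.
Then Pb = 594 − 1·132 = 462 and Ps = 0 + 5·132 = 660.
Government outlay = subsidy × quantity = 198 × 132 = 26136.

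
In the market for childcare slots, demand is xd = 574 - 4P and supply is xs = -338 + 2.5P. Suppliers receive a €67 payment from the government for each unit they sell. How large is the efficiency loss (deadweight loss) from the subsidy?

Deadweight loss = 44890/13

Pre-subsidy: 574 - 4P = -338 + 2.5P gives P* = 1824/13, x* = 166/13.
With the subsidy, sellers receive Ps = Pb + 67 for each unit, where Pb is the price buyers pay.
Supply in terms of Pb becomes xs = -338 + 2.5(Pb + 67) = -170.5 + 2.5Pb. Setting this equal to demand: 574 - 4Pb = -170.5 + 2.5Pb, so Pb = 1489/13.
Sellers receive Ps = 1489/13 + 67 = 2360/13; x' = 574 − 4·(1489/13) = 1506/13.
The subsidy expands output by 1506/13 − 166/13 = 1340/13 past the efficient level; on those units the gap between marginal cost and willingness to pay runs from 0 up to 67.
DWL = ½ × 67 × 1340/13 = 44890/13.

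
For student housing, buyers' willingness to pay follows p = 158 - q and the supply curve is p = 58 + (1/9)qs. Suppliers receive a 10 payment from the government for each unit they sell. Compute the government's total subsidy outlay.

Pre-subsidy: 158 - q = 58 + (1/9)q gives q* = 90 and p* = 68.
With the subsidy, sellers receive ps = pb + 10 for each unit, where pb is the price buyers pay.
On the curves, pb = 158 - q and ps = 58 + (1/9)q; the wedge ps − pb = 10 gives 58 + (1/9)q − (158 - q) = 10, so q' = 99.
Then pb = 158 − 1·99 = 59 and ps = 58 + (1/9)·99 = 69.
Government outlay = subsidy × quantity = 10 × 99 = 990.

Government cost = 990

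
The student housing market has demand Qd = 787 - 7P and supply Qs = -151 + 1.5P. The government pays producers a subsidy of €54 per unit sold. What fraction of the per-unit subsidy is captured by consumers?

Consumer share = 3/17

Pre-subsidy: 787 - 7P = -151 + 1.5P gives P* = 1876/17, Q* = 247/17.
With the subsidy, sellers receive Ps = Pb + 54 for each unit, where Pb is the price buyers pay.
Supply in terms of Pb becomes Qs = -151 + 1.5(Pb + 54) = -70 + 1.5Pb. Setting this equal to demand: 787 - 7Pb = -70 + 1.5Pb, so Pb = 1714/17.
Sellers receive Ps = 1714/17 + 54 = 2632/17; Q' = 787 − 7·(1714/17) = 1381/17.
Buyers' price falls by P* − Pb = 1876/17 − 1714/17 = 162/17; sellers' price rises by Ps − P* = 2632/17 − 1876/17 = 756/17.
So consumers capture (162/17)/54 = 3/17 of each unit of subsidy.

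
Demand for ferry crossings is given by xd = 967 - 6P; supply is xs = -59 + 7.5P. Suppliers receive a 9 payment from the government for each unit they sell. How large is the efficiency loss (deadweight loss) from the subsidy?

Deadweight loss = 135

Pre-subsidy: 967 - 6P = -59 + 7.5P gives P* = 76, x* = 511.
With the subsidy, sellers receive Ps = Pb + 9 for each unit, where Pb is the price buyers pay.
Supply in terms of Pb becomes xs = -59 + 7.5(Pb + 9) = 8.5 + 7.5Pb. Setting this equal to demand: 967 - 6Pb = 8.5 + 7.5Pb, so Pb = 71.
Sellers receive Ps = 71 + 9 = 80; x' = 967 − 6·71 = 541.
The subsidy expands output by 541 − 511 = 30 past the efficient level; on those units the gap between marginal cost and willingness to pay runs from 0 up to 9.
DWL = ½ × 9 × 30 = 135.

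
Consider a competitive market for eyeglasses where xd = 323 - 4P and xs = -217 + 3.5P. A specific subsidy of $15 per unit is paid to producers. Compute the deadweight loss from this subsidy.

Deadweight loss = $210

Pre-subsidy: 323 - 4P = -217 + 3.5P gives P* = 72, x* = 35.
With the subsidy, sellers receive Ps = Pb + 15 for each unit, where Pb is the price buyers pay.
Supply in terms of Pb becomes xs = -217 + 3.5(Pb + 15) = -164.5 + 3.5Pb. Setting this equal to demand: 323 - 4Pb = -164.5 + 3.5Pb, so Pb = 65.
Sellers receive Ps = 65 + 15 = 80; x' = 323 − 4·65 = 63.
The subsidy expands output by 63 − 35 = 28 past the efficient level; on those units the gap between marginal cost and willingness to pay runs from 0 up to 15.
DWL = ½ × 15 × 28 = 210.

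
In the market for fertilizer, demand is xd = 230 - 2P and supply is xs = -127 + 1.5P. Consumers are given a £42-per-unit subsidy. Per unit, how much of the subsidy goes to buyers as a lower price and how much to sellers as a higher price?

Pre-subsidy: 230 - 2P = -127 + 1.5P gives P* = 102, x* = 26.
With the rebate, buyers effectively pay Pb = Ps − 42, where Ps is the price sellers receive.
Demand in terms of Ps becomes xd = 230 − 2(Ps − 42) = 314 - 2Ps. Setting this equal to supply: 314 - 2Ps = -127 + 1.5Ps, so Ps = 126.
Buyers pay Pb = 126 − 42 = 84; x' = -127 + 1.5·126 = 62.
Buyers' price falls by P* − Pb = 102 − 84 = 18; sellers' price rises by Ps − P* = 126 − 102 = 24.

Buyers gain £18 per unit; sellers gain £24 per unit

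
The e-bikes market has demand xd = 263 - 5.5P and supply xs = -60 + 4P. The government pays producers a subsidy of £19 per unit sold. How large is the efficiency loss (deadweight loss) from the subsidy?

Pre-subsidy: 263 - 5.5P = -60 + 4P gives P* = 34, x* = 76.
With the subsidy, sellers receive Ps = Pb + 19 for each unit, where Pb is the price buyers pay.
Supply in terms of Pb becomes xs = -60 + 4(Pb + 19) = 16 + 4Pb. Setting this equal to demand: 263 - 5.5Pb = 16 + 4Pb, so Pb = 26.
Sellers receive Ps = 26 + 19 = 45; x' = 263 − 5.5·26 = 120.
The subsidy expands output by 120 − 76 = 44 past the efficient level; on those units the gap between marginal cost and willingness to pay runs from 0 up to 19.
DWL = ½ × 19 × 44 = 418.

Deadweight loss = £418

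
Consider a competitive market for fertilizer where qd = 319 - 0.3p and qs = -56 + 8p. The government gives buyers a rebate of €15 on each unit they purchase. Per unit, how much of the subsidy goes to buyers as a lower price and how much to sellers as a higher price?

Buyers gain 1200/83 per unit; sellers gain 45/83 per unit

Pre-subsidy: 319 - 0.3p = -56 + 8p gives p* = 3750/83, q* = 25352/83.
With the rebate, buyers effectively pay pb = ps − 15, where ps is the price sellers receive.
Demand in terms of ps becomes qd = 319 − 0.3(ps − 15) = 323.5 - 0.3ps. Setting this equal to supply: 323.5 - 0.3ps = -56 + 8ps, so ps = 3795/83.
Buyers pay pb = 3795/83 − 15 = 2550/83; q' = -56 + 8·(3795/83) = 25712/83.
Buyers' price falls by p* − pb = 3750/83 − 2550/83 = 1200/83; sellers' price rises by ps − p* = 3795/83 − 3750/83 = 45/83.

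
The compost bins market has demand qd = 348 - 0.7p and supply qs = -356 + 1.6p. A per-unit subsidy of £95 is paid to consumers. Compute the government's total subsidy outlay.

Pre-subsidy: 348 - 0.7p = -356 + 1.6p gives p* = 7040/23, q* = 3076/23.
With the rebate, buyers effectively pay pb = ps − 95, where ps is the price sellers receive.
Demand in terms of ps becomes qd = 348 − 0.7(ps − 95) = 414.5 - 0.7ps. Setting this equal to supply: 414.5 - 0.7ps = -356 + 1.6ps, so ps = 335.
Buyers pay pb = 335 − 95 = 240; q' = -356 + 1.6·335 = 180.
Government outlay = subsidy × quantity = 95 × 180 = 17100.

Government cost = £17100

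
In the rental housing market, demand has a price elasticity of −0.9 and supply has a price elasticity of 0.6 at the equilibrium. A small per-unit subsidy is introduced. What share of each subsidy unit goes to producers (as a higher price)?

For a small subsidy around the equilibrium, the benefit split depends on the relative slopes, which at a point are proportional to the elasticities.
Buyer share = εs/(εs + |εd|) = 0.6/(0.6 + 0.9) = 0.4; seller share = |εd|/(εs + |εd|) = 0.6.
So producers capture 0.6 of the subsidy.

Producer share = 0.6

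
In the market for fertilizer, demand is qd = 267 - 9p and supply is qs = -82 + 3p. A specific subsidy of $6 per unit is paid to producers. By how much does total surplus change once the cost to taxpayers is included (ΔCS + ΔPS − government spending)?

Pre-subsidy: 267 - 9p = -82 + 3p gives p* = 349/12, q* = 5.25.
With the subsidy, sellers receive ps = pb + 6 for each unit, where pb is the price buyers pay.
Supply in terms of pb becomes qs = -82 + 3(pb + 6) = -64 + 3pb. Setting this equal to demand: 267 - 9pb = -64 + 3pb, so pb = 331/12.
Sellers receive ps = 331/12 + 6 = 403/12; q' = 267 − 9·(331/12) = 18.75.
ΔCS = ½(5.25 + 18.75)(349/12 − 331/12) = 18; ΔPS = ½(5.25 + 18.75)(403/12 − 349/12) = 54.
Government spending = 6 × 18.75 = 112.5.
Net change = 18 + 54 − 112.5 = -40.5. The loss equals the DWL triangle ½·6·13.5.

Net change in total surplus = -$40.5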